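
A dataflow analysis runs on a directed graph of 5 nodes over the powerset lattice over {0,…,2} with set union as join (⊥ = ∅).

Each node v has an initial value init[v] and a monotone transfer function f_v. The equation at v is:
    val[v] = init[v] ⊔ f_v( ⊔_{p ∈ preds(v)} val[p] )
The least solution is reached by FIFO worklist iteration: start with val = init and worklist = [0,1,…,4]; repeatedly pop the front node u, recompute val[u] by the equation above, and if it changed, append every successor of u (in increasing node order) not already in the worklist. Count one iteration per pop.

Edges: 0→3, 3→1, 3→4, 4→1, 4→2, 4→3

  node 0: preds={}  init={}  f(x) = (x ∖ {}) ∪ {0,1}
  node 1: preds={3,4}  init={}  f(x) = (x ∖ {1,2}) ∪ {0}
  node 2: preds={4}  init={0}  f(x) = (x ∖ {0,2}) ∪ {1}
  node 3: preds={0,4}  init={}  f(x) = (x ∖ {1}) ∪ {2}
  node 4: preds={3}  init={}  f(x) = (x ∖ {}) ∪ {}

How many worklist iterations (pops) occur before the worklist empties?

8

Worklist (8 pops):
  #1 pop 0: in={} → {0,1} (was {}); enqueue []
  #2 pop 1: in={} → {0} (was {}); enqueue []
  #3 pop 2: in={} → {0,1} (was {0}); enqueue []
  #4 pop 3: in={0,1} → {0,2} (was {}); enqueue [1]
  #5 pop 4: in={0,2} → {0,2} (was {}); enqueue [2,3]
  #6 pop 1: in={0,2} → {0} (no change)
  #7 pop 2: in={0,2} → {0,1} (no change)
  #8 pop 3: in={0,1,2} → {0,2} (no change)

Fixpoint:
  val[0] = {0,1}
  val[1] = {0}
  val[2] = {0,1}
  val[3] = {0,2}
  val[4] = {0,2}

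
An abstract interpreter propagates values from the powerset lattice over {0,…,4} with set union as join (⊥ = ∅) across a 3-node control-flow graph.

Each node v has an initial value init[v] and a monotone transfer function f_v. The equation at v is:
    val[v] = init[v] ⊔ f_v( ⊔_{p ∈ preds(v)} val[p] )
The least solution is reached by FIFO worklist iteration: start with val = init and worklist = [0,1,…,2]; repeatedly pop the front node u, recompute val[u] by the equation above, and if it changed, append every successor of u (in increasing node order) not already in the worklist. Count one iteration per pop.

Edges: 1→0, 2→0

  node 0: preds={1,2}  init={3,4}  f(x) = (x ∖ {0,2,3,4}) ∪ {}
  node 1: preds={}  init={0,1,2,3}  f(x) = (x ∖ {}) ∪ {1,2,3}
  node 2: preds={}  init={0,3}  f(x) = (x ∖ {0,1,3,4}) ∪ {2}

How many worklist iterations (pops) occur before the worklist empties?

Trace (4 dequeues):
  [1] u=0 | in {0,1,2,3} | out {1,3,4} | prev {3,4} | push {}
  [2] u=1 | in {} | out {0,1,2,3} | ==
  [3] u=2 | in {} | out {0,2,3} | prev {0,3} | push {0}
  [4] u=0 | in {0,1,2,3} | out {1,3,4} | ==

Converged values:
  [0] {1,3,4}
  [1] {0,1,2,3}
  [2] {0,2,3}

4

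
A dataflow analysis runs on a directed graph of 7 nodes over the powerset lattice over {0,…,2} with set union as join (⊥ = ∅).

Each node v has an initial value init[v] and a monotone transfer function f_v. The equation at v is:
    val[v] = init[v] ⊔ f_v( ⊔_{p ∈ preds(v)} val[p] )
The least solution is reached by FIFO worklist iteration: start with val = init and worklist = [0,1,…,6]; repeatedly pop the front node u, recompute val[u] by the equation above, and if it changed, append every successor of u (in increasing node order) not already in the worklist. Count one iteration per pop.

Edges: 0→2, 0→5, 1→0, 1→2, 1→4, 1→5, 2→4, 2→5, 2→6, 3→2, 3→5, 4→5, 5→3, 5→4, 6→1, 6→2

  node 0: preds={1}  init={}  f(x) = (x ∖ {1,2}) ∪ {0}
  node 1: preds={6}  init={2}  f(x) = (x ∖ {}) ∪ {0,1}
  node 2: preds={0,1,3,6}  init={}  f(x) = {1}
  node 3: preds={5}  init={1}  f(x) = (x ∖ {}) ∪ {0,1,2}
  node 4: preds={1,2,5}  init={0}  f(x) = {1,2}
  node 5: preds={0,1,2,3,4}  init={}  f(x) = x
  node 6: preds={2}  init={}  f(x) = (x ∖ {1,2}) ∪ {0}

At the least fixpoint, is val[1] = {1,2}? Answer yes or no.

no

Worklist (12 pops):
  #1 pop 0: in={2} → {0} (was {}); enqueue []
  #2 pop 1: in={} → {0,1,2} (was {2}); enqueue [0]
  #3 pop 2: in={0,1,2} → {1} (was {}); enqueue []
  #4 pop 3: in={} → {0,1,2} (was {1}); enqueue [2]
  #5 pop 4: in={0,1,2} → {0,1,2} (was {0}); enqueue []
  #6 pop 5: in={0,1,2} → {0,1,2} (was {}); enqueue [3,4]
  #7 pop 6: in={1} → {0} (was {}); enqueue [1]
  #8 pop 0: in={0,1,2} → {0} (no change)
  #9 pop 2: in={0,1,2} → {1} (no change)
  #10 pop 3: in={0,1,2} → {0,1,2} (no change)
  #11 pop 4: in={0,1,2} → {0,1,2} (no change)
  #12 pop 1: in={0} → {0,1,2} (no change)

Fixpoint:
  val[0] = {0}
  val[1] = {0,1,2}
  val[2] = {1}
  val[3] = {0,1,2}
  val[4] = {0,1,2}
  val[5] = {0,1,2}
  val[6] = {0}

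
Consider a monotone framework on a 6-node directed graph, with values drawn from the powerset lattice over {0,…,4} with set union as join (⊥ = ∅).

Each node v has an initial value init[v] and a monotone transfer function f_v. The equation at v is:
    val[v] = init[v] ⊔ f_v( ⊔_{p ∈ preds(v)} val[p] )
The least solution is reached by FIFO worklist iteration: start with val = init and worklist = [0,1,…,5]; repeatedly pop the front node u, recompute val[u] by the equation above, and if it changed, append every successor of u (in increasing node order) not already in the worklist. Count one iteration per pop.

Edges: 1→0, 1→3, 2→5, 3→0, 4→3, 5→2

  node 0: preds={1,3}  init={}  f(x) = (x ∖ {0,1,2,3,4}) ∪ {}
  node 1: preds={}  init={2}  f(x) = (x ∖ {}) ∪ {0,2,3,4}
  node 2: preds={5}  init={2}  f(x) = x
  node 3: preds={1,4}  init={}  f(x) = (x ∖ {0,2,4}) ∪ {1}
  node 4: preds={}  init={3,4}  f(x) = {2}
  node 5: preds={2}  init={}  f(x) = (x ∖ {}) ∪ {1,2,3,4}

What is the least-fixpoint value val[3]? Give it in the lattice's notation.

{1,3}

Worklist (10 pops):
  #1 pop 0: in={2} → {} (no change)
  #2 pop 1: in={} → {0,2,3,4} (was {2}); enqueue [0]
  #3 pop 2: in={} → {2} (no change)
  #4 pop 3: in={0,2,3,4} → {1,3} (was {}); enqueue []
  #5 pop 4: in={} → {2,3,4} (was {3,4}); enqueue [3]
  #6 pop 5: in={2} → {1,2,3,4} (was {}); enqueue [2]
  #7 pop 0: in={0,1,2,3,4} → {} (no change)
  #8 pop 3: in={0,2,3,4} → {1,3} (no change)
  #9 pop 2: in={1,2,3,4} → {1,2,3,4} (was {2}); enqueue [5]
  #10 pop 5: in={1,2,3,4} → {1,2,3,4} (no change)

Fixpoint:
  val[0] = {}
  val[1] = {0,2,3,4}
  val[2] = {1,2,3,4}
  val[3] = {1,3}
  val[4] = {2,3,4}
  val[5] = {1,2,3,4}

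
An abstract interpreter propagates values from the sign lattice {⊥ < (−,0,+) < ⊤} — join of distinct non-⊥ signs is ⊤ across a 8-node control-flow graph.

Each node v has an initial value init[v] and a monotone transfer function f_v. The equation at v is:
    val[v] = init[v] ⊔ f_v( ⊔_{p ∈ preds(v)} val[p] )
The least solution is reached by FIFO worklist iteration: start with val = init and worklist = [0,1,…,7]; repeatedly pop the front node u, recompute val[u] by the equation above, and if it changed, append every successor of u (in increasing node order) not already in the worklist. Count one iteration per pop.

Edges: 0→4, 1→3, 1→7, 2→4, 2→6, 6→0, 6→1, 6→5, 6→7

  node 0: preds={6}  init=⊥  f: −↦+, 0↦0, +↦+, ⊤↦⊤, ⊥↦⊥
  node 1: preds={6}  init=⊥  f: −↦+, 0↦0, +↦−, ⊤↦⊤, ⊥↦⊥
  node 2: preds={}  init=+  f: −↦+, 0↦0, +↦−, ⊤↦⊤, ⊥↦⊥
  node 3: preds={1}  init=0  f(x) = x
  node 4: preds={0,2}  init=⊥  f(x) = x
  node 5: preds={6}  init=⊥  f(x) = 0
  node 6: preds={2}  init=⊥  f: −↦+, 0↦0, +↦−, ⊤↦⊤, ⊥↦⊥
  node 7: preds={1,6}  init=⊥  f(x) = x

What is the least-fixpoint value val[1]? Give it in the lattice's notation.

+

Iteration log — 14 steps:
  step 1. node 0  ⊔preds=⊥  new=⊥  stable
  step 2. node 1  ⊔preds=⊥  new=⊥  stable
  step 3. node 2  ⊔preds=⊥  new=+  stable
  step 4. node 3  ⊔preds=⊥  new=0  stable
  step 5. node 4  ⊔preds=+  new=+  old=⊥  +wl: 
  step 6. node 5  ⊔preds=⊥  new=0  old=⊥  +wl: 
  step 7. node 6  ⊔preds=+  new=−  old=⊥  +wl: 0,1,5
  step 8. node 7  ⊔preds=−  new=−  old=⊥  +wl: 
  step 9. node 0  ⊔preds=−  new=+  old=⊥  +wl: 4
  step 10. node 1  ⊔preds=−  new=+  old=⊥  +wl: 3,7
  step 11. node 5  ⊔preds=−  new=0  stable
  step 12. node 4  ⊔preds=+  new=+  stable
  step 13. node 3  ⊔preds=+  new=⊤  old=0  +wl: 
  step 14. node 7  ⊔preds=⊤  new=⊤  old=−  +wl: 

Least fixpoint reached:
  node 0: +
  node 1: +
  node 2: +
  node 3: ⊤
  node 4: +
  node 5: 0
  node 6: −
  node 7: ⊤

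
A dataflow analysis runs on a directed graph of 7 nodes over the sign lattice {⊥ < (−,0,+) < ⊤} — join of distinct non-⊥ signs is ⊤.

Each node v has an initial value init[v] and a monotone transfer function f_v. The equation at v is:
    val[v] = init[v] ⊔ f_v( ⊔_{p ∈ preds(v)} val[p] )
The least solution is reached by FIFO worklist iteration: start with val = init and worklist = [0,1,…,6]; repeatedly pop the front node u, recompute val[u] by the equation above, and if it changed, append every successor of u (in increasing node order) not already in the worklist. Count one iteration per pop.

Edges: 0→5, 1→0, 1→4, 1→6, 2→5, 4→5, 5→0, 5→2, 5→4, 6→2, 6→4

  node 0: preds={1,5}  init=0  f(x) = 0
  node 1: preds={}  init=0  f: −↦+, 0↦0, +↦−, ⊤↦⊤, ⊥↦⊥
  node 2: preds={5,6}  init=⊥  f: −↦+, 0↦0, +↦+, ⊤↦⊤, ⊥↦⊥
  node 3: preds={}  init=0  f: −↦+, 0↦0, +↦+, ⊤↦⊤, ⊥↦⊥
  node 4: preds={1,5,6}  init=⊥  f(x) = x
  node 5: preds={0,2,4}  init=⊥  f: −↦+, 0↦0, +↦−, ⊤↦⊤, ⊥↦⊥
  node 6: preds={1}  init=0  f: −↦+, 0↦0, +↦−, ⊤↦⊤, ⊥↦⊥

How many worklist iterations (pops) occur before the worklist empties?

10

Trace (10 dequeues):
  [1] u=0 | in 0 | out 0 | ==
  [2] u=1 | in ⊥ | out 0 | ==
  [3] u=2 | in 0 | out 0 | prev ⊥ | push {}
  [4] u=3 | in ⊥ | out 0 | ==
  [5] u=4 | in 0 | out 0 | prev ⊥ | push {}
  [6] u=5 | in 0 | out 0 | prev ⊥ | push {0,2,4}
  [7] u=6 | in 0 | out 0 | ==
  [8] u=0 | in 0 | out 0 | ==
  [9] u=2 | in 0 | out 0 | ==
  [10] u=4 | in 0 | out 0 | ==

Converged values:
  [0] 0
  [1] 0
  [2] 0
  [3] 0
  [4] 0
  [5] 0
  [6] 0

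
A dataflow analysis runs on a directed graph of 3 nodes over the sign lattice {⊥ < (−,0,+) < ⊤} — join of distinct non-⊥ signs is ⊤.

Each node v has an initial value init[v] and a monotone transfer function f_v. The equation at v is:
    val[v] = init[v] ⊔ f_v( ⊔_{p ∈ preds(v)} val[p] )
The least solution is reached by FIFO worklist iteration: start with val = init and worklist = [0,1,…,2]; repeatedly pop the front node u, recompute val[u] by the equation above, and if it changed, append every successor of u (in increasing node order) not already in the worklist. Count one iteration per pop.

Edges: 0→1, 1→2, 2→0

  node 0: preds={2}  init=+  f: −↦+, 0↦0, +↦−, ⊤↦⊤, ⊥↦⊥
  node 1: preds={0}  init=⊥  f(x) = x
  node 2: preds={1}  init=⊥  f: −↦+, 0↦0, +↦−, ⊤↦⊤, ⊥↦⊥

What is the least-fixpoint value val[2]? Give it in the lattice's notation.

−

Iteration log — 4 steps:
  step 1. node 0  ⊔preds=⊥  new=+  stable
  step 2. node 1  ⊔preds=+  new=+  old=⊥  +wl: 
  step 3. node 2  ⊔preds=+  new=−  old=⊥  +wl: 0
  step 4. node 0  ⊔preds=−  new=+  stable

Least fixpoint reached:
  node 0: +
  node 1: +
  node 2: −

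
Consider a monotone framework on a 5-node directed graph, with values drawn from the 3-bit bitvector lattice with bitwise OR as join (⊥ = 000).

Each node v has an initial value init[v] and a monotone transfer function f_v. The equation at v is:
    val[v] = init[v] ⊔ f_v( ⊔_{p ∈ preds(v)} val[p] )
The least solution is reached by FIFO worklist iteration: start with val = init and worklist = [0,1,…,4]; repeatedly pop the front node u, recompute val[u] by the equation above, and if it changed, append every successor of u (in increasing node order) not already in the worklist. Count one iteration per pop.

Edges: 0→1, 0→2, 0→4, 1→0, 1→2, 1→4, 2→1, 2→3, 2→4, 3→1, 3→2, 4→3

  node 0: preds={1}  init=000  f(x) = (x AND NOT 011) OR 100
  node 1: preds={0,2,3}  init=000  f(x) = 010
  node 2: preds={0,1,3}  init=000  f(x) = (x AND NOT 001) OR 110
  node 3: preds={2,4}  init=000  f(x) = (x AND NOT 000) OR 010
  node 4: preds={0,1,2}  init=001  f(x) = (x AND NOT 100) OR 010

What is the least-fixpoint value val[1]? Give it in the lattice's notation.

Trace (9 dequeues):
  [1] u=0 | in 000 | out 100 | prev 000 | push {}
  [2] u=1 | in 100 | out 010 | prev 000 | push {0}
  [3] u=2 | in 110 | out 110 | prev 000 | push {1}
  [4] u=3 | in 111 | out 111 | prev 000 | push {2}
  [5] u=4 | in 110 | out 011 | prev 001 | push {3}
  [6] u=0 | in 010 | out 100 | ==
  [7] u=1 | in 111 | out 010 | ==
  [8] u=2 | in 111 | out 110 | ==
  [9] u=3 | in 111 | out 111 | ==

Converged values:
  [0] 100
  [1] 010
  [2] 110
  [3] 111
  [4] 011

010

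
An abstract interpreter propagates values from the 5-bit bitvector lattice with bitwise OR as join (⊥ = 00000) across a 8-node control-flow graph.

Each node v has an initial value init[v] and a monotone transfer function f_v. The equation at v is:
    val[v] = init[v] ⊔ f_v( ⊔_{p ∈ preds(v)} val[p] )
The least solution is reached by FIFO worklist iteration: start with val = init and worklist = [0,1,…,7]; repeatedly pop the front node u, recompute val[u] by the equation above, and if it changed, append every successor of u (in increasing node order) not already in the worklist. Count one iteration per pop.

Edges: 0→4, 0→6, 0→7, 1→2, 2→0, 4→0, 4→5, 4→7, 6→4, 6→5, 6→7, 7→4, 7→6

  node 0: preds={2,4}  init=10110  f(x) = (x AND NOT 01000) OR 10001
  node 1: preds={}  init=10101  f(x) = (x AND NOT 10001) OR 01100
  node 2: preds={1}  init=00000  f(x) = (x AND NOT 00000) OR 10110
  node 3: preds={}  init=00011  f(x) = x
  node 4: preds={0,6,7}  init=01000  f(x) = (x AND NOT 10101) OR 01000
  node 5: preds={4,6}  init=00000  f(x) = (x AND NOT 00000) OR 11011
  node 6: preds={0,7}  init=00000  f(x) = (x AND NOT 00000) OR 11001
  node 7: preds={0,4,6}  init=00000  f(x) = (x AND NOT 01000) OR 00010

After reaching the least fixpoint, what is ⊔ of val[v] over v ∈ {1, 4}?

11111

Worklist (12 pops):
  #1 pop 0: in=01000 → 10111 (was 10110); enqueue []
  #2 pop 1: in=00000 → 11101 (was 10101); enqueue []
  #3 pop 2: in=11101 → 11111 (was 00000); enqueue [0]
  #4 pop 3: in=00000 → 00011 (no change)
  #5 pop 4: in=10111 → 01010 (was 01000); enqueue []
  #6 pop 5: in=01010 → 11011 (was 00000); enqueue []
  #7 pop 6: in=10111 → 11111 (was 00000); enqueue [4,5]
  #8 pop 7: in=11111 → 10111 (was 00000); enqueue [6]
  #9 pop 0: in=11111 → 10111 (no change)
  #10 pop 4: in=11111 → 01010 (no change)
  #11 pop 5: in=11111 → 11111 (was 11011); enqueue []
  #12 pop 6: in=10111 → 11111 (no change)

Fixpoint:
  val[0] = 10111
  val[1] = 11101
  val[2] = 11111
  val[3] = 00011
  val[4] = 01010
  val[5] = 11111
  val[6] = 11111
  val[7] = 10111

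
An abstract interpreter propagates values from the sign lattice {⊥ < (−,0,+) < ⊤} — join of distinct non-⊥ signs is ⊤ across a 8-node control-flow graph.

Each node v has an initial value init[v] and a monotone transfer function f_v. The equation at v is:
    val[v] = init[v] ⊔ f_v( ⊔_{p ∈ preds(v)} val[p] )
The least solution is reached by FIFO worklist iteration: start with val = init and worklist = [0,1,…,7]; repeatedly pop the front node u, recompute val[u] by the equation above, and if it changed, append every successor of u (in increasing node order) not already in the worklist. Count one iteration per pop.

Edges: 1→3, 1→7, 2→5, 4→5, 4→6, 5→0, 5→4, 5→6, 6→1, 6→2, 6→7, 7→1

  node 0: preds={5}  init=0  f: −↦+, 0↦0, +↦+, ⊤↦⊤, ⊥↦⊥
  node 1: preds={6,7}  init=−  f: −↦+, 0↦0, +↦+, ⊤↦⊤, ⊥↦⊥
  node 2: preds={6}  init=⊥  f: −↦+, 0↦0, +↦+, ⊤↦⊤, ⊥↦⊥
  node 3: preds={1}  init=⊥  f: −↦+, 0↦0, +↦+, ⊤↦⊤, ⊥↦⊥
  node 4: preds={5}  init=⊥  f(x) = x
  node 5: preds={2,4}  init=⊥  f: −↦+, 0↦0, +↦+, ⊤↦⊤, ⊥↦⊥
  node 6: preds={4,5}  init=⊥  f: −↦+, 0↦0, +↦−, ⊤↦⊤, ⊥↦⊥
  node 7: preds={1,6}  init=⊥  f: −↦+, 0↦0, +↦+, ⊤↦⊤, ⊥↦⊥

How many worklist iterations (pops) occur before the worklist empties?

Worklist (12 pops):
  #1 pop 0: in=⊥ → 0 (no change)
  #2 pop 1: in=⊥ → − (no change)
  #3 pop 2: in=⊥ → ⊥ (no change)
  #4 pop 3: in=− → + (was ⊥); enqueue []
  #5 pop 4: in=⊥ → ⊥ (no change)
  #6 pop 5: in=⊥ → ⊥ (no change)
  #7 pop 6: in=⊥ → ⊥ (no change)
  #8 pop 7: in=− → + (was ⊥); enqueue [1]
  #9 pop 1: in=+ → ⊤ (was −); enqueue [3,7]
  #10 pop 3: in=⊤ → ⊤ (was +); enqueue []
  #11 pop 7: in=⊤ → ⊤ (was +); enqueue [1]
  #12 pop 1: in=⊤ → ⊤ (no change)

Fixpoint:
  val[0] = 0
  val[1] = ⊤
  val[2] = ⊥
  val[3] = ⊤
  val[4] = ⊥
  val[5] = ⊥
  val[6] = ⊥
  val[7] = ⊤

12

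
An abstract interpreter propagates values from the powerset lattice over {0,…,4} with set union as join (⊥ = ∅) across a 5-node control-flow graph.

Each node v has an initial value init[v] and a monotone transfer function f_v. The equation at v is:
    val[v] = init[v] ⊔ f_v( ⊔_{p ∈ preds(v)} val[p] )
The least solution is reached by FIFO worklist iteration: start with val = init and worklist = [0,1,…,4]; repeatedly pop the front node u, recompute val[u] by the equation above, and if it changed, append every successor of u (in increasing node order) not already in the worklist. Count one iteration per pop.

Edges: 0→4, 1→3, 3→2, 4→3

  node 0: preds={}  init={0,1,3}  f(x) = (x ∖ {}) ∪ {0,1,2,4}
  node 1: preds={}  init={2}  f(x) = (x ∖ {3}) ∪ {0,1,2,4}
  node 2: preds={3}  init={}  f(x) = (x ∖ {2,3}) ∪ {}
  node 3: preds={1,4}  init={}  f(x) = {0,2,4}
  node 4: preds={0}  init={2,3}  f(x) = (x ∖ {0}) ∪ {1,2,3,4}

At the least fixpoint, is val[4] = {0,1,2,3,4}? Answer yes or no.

Trace (7 dequeues):
  [1] u=0 | in {} | out {0,1,2,3,4} | prev {0,1,3} | push {}
  [2] u=1 | in {} | out {0,1,2,4} | prev {2} | push {}
  [3] u=2 | in {} | out {} | ==
  [4] u=3 | in {0,1,2,3,4} | out {0,2,4} | prev {} | push {2}
  [5] u=4 | in {0,1,2,3,4} | out {1,2,3,4} | prev {2,3} | push {3}
  [6] u=2 | in {0,2,4} | out {0,4} | prev {} | push {}
  [7] u=3 | in {0,1,2,3,4} | out {0,2,4} | ==

Converged values:
  [0] {0,1,2,3,4}
  [1] {0,1,2,4}
  [2] {0,4}
  [3] {0,2,4}
  [4] {1,2,3,4}

no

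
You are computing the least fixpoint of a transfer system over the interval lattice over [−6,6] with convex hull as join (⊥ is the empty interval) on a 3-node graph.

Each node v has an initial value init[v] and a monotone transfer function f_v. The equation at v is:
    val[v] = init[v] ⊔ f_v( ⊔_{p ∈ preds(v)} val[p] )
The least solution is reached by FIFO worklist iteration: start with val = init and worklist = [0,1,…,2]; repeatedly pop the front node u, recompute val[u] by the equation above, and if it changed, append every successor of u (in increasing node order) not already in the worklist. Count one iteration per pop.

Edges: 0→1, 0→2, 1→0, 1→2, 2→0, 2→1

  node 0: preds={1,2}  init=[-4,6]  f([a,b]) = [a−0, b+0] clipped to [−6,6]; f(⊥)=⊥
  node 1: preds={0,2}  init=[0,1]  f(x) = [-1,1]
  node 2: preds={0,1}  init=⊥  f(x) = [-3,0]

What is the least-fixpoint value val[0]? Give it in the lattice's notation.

[-4,6]

Iteration log — 5 steps:
  step 1. node 0  ⊔preds=[0,1]  new=[-4,6]  stable
  step 2. node 1  ⊔preds=[-4,6]  new=[-1,1]  old=[0,1]  +wl: 0
  step 3. node 2  ⊔preds=[-4,6]  new=[-3,0]  old=⊥  +wl: 1
  step 4. node 0  ⊔preds=[-3,1]  new=[-4,6]  stable
  step 5. node 1  ⊔preds=[-4,6]  new=[-1,1]  stable

Least fixpoint reached:
  node 0: [-4,6]
  node 1: [-1,1]
  node 2: [-3,0]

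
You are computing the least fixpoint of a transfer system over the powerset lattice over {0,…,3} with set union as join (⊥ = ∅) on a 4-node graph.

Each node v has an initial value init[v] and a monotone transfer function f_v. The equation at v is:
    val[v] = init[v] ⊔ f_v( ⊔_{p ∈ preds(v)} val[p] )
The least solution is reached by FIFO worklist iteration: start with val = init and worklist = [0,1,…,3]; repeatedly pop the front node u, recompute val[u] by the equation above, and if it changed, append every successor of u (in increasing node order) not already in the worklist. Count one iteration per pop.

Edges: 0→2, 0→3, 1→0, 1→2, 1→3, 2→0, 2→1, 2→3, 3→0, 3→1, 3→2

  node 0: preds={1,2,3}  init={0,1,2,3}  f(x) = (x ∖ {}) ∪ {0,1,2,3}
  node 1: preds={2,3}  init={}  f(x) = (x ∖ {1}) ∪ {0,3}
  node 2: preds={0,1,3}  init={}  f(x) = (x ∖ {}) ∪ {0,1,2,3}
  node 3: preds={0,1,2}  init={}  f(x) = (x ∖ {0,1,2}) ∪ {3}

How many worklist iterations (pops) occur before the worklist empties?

Worklist (9 pops):
  #1 pop 0: in={} → {0,1,2,3} (no change)
  #2 pop 1: in={} → {0,3} (was {}); enqueue [0]
  #3 pop 2: in={0,1,2,3} → {0,1,2,3} (was {}); enqueue [1]
  #4 pop 3: in={0,1,2,3} → {3} (was {}); enqueue [2]
  #5 pop 0: in={0,1,2,3} → {0,1,2,3} (no change)
  #6 pop 1: in={0,1,2,3} → {0,2,3} (was {0,3}); enqueue [0,3]
  #7 pop 2: in={0,1,2,3} → {0,1,2,3} (no change)
  #8 pop 0: in={0,1,2,3} → {0,1,2,3} (no change)
  #9 pop 3: in={0,1,2,3} → {3} (no change)

Fixpoint:
  val[0] = {0,1,2,3}
  val[1] = {0,2,3}
  val[2] = {0,1,2,3}
  val[3] = {3}

9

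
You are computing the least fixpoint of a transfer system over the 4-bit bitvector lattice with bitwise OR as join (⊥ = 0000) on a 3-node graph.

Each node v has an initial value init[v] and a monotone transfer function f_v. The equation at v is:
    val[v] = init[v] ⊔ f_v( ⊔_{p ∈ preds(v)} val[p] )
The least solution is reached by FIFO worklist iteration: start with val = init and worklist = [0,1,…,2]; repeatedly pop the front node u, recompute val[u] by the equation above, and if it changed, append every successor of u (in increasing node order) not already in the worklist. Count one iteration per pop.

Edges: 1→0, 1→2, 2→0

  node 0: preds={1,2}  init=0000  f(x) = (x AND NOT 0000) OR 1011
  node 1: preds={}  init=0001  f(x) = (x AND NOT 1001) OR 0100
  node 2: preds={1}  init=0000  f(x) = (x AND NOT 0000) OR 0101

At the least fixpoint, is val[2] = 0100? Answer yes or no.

no

Worklist (4 pops):
  #1 pop 0: in=0001 → 1011 (was 0000); enqueue []
  #2 pop 1: in=0000 → 0101 (was 0001); enqueue [0]
  #3 pop 2: in=0101 → 0101 (was 0000); enqueue []
  #4 pop 0: in=0101 → 1111 (was 1011); enqueue []

Fixpoint:
  val[0] = 1111
  val[1] = 0101
  val[2] = 0101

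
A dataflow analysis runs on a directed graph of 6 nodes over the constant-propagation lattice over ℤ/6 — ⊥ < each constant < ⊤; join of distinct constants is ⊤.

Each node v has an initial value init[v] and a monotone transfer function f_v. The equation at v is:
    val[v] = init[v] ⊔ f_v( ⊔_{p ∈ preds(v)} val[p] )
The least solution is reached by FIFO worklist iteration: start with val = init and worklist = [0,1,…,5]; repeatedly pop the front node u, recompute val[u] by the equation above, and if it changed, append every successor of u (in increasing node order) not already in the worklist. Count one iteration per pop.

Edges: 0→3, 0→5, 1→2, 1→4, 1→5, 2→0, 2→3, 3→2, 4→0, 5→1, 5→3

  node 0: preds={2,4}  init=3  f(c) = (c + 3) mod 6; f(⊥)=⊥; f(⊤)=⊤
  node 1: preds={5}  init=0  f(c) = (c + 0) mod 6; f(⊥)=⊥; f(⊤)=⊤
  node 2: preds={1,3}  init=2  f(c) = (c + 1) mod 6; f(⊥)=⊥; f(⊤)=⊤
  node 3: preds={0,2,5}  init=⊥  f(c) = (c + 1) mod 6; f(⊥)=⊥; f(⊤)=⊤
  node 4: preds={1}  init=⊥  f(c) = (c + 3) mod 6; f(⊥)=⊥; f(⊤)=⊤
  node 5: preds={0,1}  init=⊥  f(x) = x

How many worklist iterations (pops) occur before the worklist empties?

14

Worklist (14 pops):
  #1 pop 0: in=2 → ⊤ (was 3); enqueue []
  #2 pop 1: in=⊥ → 0 (no change)
  #3 pop 2: in=0 → ⊤ (was 2); enqueue [0]
  #4 pop 3: in=⊤ → ⊤ (was ⊥); enqueue [2]
  #5 pop 4: in=0 → 3 (was ⊥); enqueue []
  #6 pop 5: in=⊤ → ⊤ (was ⊥); enqueue [1,3]
  #7 pop 0: in=⊤ → ⊤ (no change)
  #8 pop 2: in=⊤ → ⊤ (no change)
  #9 pop 1: in=⊤ → ⊤ (was 0); enqueue [2,4,5]
  #10 pop 3: in=⊤ → ⊤ (no change)
  #11 pop 2: in=⊤ → ⊤ (no change)
  #12 pop 4: in=⊤ → ⊤ (was 3); enqueue [0]
  #13 pop 5: in=⊤ → ⊤ (no change)
  #14 pop 0: in=⊤ → ⊤ (no change)

Fixpoint:
  val[0] = ⊤
  val[1] = ⊤
  val[2] = ⊤
  val[3] = ⊤
  val[4] = ⊤
  val[5] = ⊤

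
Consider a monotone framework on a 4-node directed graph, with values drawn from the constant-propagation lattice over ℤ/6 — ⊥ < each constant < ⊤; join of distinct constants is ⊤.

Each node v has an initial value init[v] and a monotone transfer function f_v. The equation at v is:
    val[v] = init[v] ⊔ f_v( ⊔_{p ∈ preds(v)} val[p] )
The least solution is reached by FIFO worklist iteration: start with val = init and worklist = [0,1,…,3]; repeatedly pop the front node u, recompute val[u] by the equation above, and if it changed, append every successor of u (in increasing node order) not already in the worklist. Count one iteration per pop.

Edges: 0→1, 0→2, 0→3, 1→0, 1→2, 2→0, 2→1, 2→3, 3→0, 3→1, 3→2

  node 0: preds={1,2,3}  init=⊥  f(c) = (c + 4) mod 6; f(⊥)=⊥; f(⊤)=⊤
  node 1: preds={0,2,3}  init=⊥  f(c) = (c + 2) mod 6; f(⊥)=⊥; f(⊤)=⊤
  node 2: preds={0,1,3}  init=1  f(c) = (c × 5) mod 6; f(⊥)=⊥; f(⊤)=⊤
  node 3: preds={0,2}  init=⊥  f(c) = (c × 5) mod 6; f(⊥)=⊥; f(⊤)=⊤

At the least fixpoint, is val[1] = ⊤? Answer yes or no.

Trace (8 dequeues):
  [1] u=0 | in 1 | out 5 | prev ⊥ | push {}
  [2] u=1 | in ⊤ | out ⊤ | prev ⊥ | push {0}
  [3] u=2 | in ⊤ | out ⊤ | prev 1 | push {1}
  [4] u=3 | in ⊤ | out ⊤ | prev ⊥ | push {2}
  [5] u=0 | in ⊤ | out ⊤ | prev 5 | push {3}
  [6] u=1 | in ⊤ | out ⊤ | ==
  [7] u=2 | in ⊤ | out ⊤ | ==
  [8] u=3 | in ⊤ | out ⊤ | ==

Converged values:
  [0] ⊤
  [1] ⊤
  [2] ⊤
  [3] ⊤

yes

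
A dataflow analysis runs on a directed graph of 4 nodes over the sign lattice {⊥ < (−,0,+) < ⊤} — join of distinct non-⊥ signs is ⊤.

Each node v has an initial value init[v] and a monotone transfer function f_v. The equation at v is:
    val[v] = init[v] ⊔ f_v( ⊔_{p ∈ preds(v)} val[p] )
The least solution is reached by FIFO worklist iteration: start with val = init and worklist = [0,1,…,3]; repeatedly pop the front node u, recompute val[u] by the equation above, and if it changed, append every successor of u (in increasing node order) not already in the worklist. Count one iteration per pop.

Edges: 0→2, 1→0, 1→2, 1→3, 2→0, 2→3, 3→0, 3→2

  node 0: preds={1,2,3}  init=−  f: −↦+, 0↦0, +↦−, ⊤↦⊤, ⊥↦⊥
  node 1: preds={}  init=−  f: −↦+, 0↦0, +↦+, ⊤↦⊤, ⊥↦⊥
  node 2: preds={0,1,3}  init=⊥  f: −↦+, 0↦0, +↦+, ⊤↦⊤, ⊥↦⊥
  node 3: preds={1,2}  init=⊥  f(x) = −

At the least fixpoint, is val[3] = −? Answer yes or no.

Trace (6 dequeues):
  [1] u=0 | in − | out ⊤ | prev − | push {}
  [2] u=1 | in ⊥ | out − | ==
  [3] u=2 | in ⊤ | out ⊤ | prev ⊥ | push {0}
  [4] u=3 | in ⊤ | out − | prev ⊥ | push {2}
  [5] u=0 | in ⊤ | out ⊤ | ==
  [6] u=2 | in ⊤ | out ⊤ | ==

Converged values:
  [0] ⊤
  [1] −
  [2] ⊤
  [3] −

yes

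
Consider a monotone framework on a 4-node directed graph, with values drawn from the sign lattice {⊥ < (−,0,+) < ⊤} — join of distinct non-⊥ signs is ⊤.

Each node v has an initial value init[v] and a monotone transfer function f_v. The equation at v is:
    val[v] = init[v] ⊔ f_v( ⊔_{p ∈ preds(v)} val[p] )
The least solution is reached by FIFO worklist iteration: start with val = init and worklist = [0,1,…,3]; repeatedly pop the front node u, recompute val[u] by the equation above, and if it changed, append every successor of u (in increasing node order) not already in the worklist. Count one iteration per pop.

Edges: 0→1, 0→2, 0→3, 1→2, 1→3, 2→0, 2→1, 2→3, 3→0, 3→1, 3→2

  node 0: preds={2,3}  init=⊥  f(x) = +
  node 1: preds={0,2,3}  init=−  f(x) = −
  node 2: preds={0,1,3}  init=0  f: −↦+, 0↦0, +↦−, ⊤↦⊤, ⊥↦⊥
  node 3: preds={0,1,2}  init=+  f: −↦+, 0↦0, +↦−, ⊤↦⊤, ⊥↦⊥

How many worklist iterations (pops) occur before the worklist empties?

7

Trace (7 dequeues):
  [1] u=0 | in ⊤ | out + | prev ⊥ | push {}
  [2] u=1 | in ⊤ | out − | ==
  [3] u=2 | in ⊤ | out ⊤ | prev 0 | push {0,1}
  [4] u=3 | in ⊤ | out ⊤ | prev + | push {2}
  [5] u=0 | in ⊤ | out + | ==
  [6] u=1 | in ⊤ | out − | ==
  [7] u=2 | in ⊤ | out ⊤ | ==

Converged values:
  [0] +
  [1] −
  [2] ⊤
  [3] ⊤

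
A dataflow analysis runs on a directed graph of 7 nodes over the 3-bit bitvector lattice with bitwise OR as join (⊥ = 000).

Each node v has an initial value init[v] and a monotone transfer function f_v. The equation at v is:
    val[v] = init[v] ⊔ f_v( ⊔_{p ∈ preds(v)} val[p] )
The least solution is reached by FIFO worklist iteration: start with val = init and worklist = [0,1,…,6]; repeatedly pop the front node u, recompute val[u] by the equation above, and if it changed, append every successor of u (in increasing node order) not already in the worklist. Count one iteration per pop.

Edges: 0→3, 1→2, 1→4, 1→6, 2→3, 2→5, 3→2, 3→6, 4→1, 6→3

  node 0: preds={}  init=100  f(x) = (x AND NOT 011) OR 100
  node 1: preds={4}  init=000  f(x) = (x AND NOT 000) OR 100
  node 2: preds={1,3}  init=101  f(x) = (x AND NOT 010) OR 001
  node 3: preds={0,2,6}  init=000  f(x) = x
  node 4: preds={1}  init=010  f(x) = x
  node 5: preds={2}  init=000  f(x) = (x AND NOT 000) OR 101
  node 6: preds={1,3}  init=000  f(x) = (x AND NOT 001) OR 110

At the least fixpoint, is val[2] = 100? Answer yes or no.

Trace (12 dequeues):
  [1] u=0 | in 000 | out 100 | ==
  [2] u=1 | in 010 | out 110 | prev 000 | push {}
  [3] u=2 | in 110 | out 101 | ==
  [4] u=3 | in 101 | out 101 | prev 000 | push {2}
  [5] u=4 | in 110 | out 110 | prev 010 | push {1}
  [6] u=5 | in 101 | out 101 | prev 000 | push {}
  [7] u=6 | in 111 | out 110 | prev 000 | push {3}
  [8] u=2 | in 111 | out 101 | ==
  [9] u=1 | in 110 | out 110 | ==
  [10] u=3 | in 111 | out 111 | prev 101 | push {2,6}
  [11] u=2 | in 111 | out 101 | ==
  [12] u=6 | in 111 | out 110 | ==

Converged values:
  [0] 100
  [1] 110
  [2] 101
  [3] 111
  [4] 110
  [5] 101
  [6] 110

no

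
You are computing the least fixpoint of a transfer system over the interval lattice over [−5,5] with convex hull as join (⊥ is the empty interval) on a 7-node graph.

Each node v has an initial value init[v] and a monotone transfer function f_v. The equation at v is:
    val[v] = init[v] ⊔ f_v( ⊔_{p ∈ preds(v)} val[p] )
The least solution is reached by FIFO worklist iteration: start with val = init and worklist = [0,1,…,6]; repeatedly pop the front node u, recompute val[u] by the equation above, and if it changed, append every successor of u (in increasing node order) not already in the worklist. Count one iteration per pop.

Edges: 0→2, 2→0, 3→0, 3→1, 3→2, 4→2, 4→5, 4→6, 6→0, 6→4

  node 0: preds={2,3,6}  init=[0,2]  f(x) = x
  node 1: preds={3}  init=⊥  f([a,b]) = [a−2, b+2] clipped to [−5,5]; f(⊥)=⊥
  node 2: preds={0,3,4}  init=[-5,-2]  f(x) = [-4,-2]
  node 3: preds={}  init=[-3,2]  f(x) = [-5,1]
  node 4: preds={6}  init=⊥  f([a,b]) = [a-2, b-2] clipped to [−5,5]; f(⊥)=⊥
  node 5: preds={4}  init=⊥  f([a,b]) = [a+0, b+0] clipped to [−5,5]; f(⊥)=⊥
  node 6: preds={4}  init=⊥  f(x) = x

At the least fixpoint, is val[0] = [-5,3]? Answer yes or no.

no

Trace (10 dequeues):
  [1] u=0 | in [-5,2] | out [-5,2] | prev [0,2] | push {}
  [2] u=1 | in [-3,2] | out [-5,4] | prev ⊥ | push {}
  [3] u=2 | in [-5,2] | out [-5,-2] | ==
  [4] u=3 | in ⊥ | out [-5,2] | prev [-3,2] | push {0,1,2}
  [5] u=4 | in ⊥ | out ⊥ | ==
  [6] u=5 | in ⊥ | out ⊥ | ==
  [7] u=6 | in ⊥ | out ⊥ | ==
  [8] u=0 | in [-5,2] | out [-5,2] | ==
  [9] u=1 | in [-5,2] | out [-5,4] | ==
  [10] u=2 | in [-5,2] | out [-5,-2] | ==

Converged values:
  [0] [-5,2]
  [1] [-5,4]
  [2] [-5,-2]
  [3] [-5,2]
  [4] ⊥
  [5] ⊥
  [6] ⊥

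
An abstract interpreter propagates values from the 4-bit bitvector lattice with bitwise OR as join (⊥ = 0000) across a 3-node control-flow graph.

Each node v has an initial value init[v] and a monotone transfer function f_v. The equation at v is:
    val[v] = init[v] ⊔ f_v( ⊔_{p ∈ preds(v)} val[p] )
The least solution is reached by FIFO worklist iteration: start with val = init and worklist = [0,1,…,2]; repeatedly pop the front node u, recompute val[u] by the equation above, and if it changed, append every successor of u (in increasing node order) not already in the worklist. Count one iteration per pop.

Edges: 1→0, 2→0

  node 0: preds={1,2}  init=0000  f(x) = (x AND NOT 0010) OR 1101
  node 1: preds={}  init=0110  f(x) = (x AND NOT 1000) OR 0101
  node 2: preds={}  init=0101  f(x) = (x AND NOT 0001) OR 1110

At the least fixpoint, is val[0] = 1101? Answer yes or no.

yes

Trace (4 dequeues):
  [1] u=0 | in 0111 | out 1101 | prev 0000 | push {}
  [2] u=1 | in 0000 | out 0111 | prev 0110 | push {0}
  [3] u=2 | in 0000 | out 1111 | prev 0101 | push {}
  [4] u=0 | in 1111 | out 1101 | ==

Converged values:
  [0] 1101
  [1] 0111
  [2] 1111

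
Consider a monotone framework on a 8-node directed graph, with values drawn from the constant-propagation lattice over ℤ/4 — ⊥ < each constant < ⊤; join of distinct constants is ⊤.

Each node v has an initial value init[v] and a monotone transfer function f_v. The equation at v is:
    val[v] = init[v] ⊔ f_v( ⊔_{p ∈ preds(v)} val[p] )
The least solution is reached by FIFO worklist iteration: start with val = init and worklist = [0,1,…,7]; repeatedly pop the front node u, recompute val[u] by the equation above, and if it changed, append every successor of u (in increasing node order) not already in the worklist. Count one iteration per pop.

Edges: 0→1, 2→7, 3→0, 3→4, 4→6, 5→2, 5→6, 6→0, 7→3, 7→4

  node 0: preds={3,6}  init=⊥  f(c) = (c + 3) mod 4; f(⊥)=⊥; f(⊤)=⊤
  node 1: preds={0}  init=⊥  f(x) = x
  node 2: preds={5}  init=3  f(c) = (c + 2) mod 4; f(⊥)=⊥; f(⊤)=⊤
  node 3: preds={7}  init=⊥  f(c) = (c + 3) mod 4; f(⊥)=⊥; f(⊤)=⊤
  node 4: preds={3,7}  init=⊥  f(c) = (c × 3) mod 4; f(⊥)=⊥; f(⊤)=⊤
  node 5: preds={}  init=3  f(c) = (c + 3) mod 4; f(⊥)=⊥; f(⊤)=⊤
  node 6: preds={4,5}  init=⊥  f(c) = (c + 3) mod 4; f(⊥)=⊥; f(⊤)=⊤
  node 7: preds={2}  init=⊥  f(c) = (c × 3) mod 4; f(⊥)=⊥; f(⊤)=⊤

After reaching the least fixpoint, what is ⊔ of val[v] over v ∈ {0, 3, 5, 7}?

⊤

Trace (16 dequeues):
  [1] u=0 | in ⊥ | out ⊥ | ==
  [2] u=1 | in ⊥ | out ⊥ | ==
  [3] u=2 | in 3 | out ⊤ | prev 3 | push {}
  [4] u=3 | in ⊥ | out ⊥ | ==
  [5] u=4 | in ⊥ | out ⊥ | ==
  [6] u=5 | in ⊥ | out 3 | ==
  [7] u=6 | in 3 | out 2 | prev ⊥ | push {0}
  [8] u=7 | in ⊤ | out ⊤ | prev ⊥ | push {3,4}
  [9] u=0 | in 2 | out 1 | prev ⊥ | push {1}
  [10] u=3 | in ⊤ | out ⊤ | prev ⊥ | push {0}
  [11] u=4 | in ⊤ | out ⊤ | prev ⊥ | push {6}
  [12] u=1 | in 1 | out 1 | prev ⊥ | push {}
  [13] u=0 | in ⊤ | out ⊤ | prev 1 | push {1}
  [14] u=6 | in ⊤ | out ⊤ | prev 2 | push {0}
  [15] u=1 | in ⊤ | out ⊤ | prev 1 | push {}
  [16] u=0 | in ⊤ | out ⊤ | ==

Converged values:
  [0] ⊤
  [1] ⊤
  [2] ⊤
  [3] ⊤
  [4] ⊤
  [5] 3
  [6] ⊤
  [7] ⊤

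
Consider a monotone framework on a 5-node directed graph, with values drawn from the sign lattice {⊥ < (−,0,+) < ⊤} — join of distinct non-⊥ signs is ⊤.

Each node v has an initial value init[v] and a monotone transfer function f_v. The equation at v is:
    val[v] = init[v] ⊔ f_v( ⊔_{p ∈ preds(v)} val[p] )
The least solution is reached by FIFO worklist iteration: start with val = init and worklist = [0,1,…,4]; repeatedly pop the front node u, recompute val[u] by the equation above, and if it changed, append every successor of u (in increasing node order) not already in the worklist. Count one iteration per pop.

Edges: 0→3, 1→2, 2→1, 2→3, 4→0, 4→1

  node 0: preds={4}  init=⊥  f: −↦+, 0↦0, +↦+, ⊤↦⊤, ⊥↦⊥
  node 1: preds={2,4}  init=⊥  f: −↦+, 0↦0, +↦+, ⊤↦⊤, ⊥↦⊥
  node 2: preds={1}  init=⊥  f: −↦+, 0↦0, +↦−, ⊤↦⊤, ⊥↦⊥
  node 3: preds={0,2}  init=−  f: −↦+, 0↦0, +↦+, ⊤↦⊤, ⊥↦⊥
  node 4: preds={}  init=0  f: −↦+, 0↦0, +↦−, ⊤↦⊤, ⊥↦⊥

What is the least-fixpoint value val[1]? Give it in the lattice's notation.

Iteration log — 6 steps:
  step 1. node 0  ⊔preds=0  new=0  old=⊥  +wl: 
  step 2. node 1  ⊔preds=0  new=0  old=⊥  +wl: 
  step 3. node 2  ⊔preds=0  new=0  old=⊥  +wl: 1
  step 4. node 3  ⊔preds=0  new=⊤  old=−  +wl: 
  step 5. node 4  ⊔preds=⊥  new=0  stable
  step 6. node 1  ⊔preds=0  new=0  stable

Least fixpoint reached:
  node 0: 0
  node 1: 0
  node 2: 0
  node 3: ⊤
  node 4: 0

0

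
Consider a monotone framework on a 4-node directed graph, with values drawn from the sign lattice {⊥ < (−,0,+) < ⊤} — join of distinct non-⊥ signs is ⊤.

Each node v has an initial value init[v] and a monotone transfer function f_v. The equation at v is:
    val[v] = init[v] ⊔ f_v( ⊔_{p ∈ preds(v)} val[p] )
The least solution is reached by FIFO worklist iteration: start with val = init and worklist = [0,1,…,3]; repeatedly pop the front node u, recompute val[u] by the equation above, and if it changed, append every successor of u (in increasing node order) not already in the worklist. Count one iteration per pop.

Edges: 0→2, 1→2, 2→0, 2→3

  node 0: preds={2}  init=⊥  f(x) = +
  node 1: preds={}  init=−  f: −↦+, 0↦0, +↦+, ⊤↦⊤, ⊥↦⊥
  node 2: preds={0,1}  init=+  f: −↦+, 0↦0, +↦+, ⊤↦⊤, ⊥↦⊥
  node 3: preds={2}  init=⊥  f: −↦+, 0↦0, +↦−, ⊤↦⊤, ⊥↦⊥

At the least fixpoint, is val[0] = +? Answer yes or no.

yes

Worklist (5 pops):
  #1 pop 0: in=+ → + (was ⊥); enqueue []
  #2 pop 1: in=⊥ → − (no change)
  #3 pop 2: in=⊤ → ⊤ (was +); enqueue [0]
  #4 pop 3: in=⊤ → ⊤ (was ⊥); enqueue []
  #5 pop 0: in=⊤ → + (no change)

Fixpoint:
  val[0] = +
  val[1] = −
  val[2] = ⊤
  val[3] = ⊤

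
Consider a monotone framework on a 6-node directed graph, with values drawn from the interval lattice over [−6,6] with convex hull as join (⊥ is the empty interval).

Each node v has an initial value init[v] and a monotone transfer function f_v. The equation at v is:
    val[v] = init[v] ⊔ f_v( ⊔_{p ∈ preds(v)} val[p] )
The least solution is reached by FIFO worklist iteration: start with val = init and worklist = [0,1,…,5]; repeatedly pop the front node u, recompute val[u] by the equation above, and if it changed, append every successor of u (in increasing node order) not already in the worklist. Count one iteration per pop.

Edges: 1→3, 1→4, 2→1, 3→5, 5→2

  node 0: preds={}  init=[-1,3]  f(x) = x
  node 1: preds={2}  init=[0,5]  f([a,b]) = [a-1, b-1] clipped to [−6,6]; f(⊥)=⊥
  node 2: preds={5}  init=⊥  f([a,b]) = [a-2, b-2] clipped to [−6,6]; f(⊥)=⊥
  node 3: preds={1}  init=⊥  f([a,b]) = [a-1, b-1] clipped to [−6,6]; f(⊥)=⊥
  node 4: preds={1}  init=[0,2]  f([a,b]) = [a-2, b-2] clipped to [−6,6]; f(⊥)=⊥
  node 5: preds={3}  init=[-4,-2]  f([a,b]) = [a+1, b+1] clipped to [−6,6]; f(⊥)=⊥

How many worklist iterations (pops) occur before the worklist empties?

13

Iteration log — 13 steps:
  step 1. node 0  ⊔preds=⊥  new=[-1,3]  stable
  step 2. node 1  ⊔preds=⊥  new=[0,5]  stable
  step 3. node 2  ⊔preds=[-4,-2]  new=[-6,-4]  old=⊥  +wl: 1
  step 4. node 3  ⊔preds=[0,5]  new=[-1,4]  old=⊥  +wl: 
  step 5. node 4  ⊔preds=[0,5]  new=[-2,3]  old=[0,2]  +wl: 
  step 6. node 5  ⊔preds=[-1,4]  new=[-4,5]  old=[-4,-2]  +wl: 2
  step 7. node 1  ⊔preds=[-6,-4]  new=[-6,5]  old=[0,5]  +wl: 3,4
  step 8. node 2  ⊔preds=[-4,5]  new=[-6,3]  old=[-6,-4]  +wl: 1
  step 9. node 3  ⊔preds=[-6,5]  new=[-6,4]  old=[-1,4]  +wl: 5
  step 10. node 4  ⊔preds=[-6,5]  new=[-6,3]  old=[-2,3]  +wl: 
  step 11. node 1  ⊔preds=[-6,3]  new=[-6,5]  stable
  step 12. node 5  ⊔preds=[-6,4]  new=[-5,5]  old=[-4,5]  +wl: 2
  step 13. node 2  ⊔preds=[-5,5]  new=[-6,3]  stable

Least fixpoint reached:
  node 0: [-1,3]
  node 1: [-6,5]
  node 2: [-6,3]
  node 3: [-6,4]
  node 4: [-6,3]
  node 5: [-5,5]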